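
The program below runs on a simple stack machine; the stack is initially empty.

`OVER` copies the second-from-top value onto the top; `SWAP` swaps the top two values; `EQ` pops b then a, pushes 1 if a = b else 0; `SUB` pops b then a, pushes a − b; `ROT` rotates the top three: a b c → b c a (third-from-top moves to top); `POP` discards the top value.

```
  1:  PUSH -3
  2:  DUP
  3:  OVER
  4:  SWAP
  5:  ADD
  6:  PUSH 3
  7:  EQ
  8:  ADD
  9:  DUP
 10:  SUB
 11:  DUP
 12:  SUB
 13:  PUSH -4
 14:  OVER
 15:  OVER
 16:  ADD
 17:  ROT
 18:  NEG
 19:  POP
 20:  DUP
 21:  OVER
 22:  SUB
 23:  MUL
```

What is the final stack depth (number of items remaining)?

2

PUSH -3 → -3
DUP     → -3 -3
OVER    → -3 -3 -3
SWAP    → -3 -3 -3
ADD     → -3 -6
PUSH 3  → -3 -6 3
EQ      → -3 0
ADD     → -3
DUP     → -3 -3
SUB     → 0
DUP     → 0 0
SUB     → 0
PUSH -4 → 0 -4
OVER    → 0 -4 0
OVER    → 0 -4 0 -4
ADD     → 0 -4 -4
ROT     → -4 -4 0
NEG     → -4 -4 0
POP     → -4 -4
DUP     → -4 -4 -4
OVER    → -4 -4 -4 -4
SUB     → -4 -4 0
MUL     → -4 0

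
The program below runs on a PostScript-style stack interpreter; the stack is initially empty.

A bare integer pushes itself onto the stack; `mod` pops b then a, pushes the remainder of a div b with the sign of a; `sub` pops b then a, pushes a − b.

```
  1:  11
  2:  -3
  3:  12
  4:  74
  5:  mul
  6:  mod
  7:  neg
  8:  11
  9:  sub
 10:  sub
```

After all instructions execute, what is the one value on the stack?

19

11  → 11
-3  → 11 -3
12  → 11 -3 12
74  → 11 -3 12 74
mul → 11 -3 888
mod → 11 -3
neg → 11 3
11  → 11 3 11
sub → 11 -8
sub → 19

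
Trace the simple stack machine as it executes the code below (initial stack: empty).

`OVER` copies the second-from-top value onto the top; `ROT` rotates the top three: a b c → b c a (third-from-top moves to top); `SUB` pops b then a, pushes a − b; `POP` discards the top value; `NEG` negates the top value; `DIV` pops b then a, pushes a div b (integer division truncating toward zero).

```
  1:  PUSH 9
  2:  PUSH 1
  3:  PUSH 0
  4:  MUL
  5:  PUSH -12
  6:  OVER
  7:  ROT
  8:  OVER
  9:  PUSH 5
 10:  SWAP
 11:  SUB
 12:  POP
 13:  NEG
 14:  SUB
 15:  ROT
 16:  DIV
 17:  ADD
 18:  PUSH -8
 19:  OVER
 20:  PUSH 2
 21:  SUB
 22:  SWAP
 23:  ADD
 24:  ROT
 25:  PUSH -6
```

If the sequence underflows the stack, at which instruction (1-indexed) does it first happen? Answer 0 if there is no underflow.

24

PUSH 9   -> [9]
PUSH 1   -> [9, 1]
PUSH 0   -> [9, 1, 0]
MUL      -> [9, 0]
PUSH -12 -> [9, 0, -12]
OVER     -> [9, 0, -12, 0]
ROT      -> [9, -12, 0, 0]
OVER     -> [9, -12, 0, 0, 0]
PUSH 5   -> [9, -12, 0, 0, 0, 5]
SWAP     -> [9, -12, 0, 0, 5, 0]
SUB      -> [9, -12, 0, 0, 5]
POP      -> [9, -12, 0, 0]
NEG      -> [9, -12, 0, 0]
SUB      -> [9, -12, 0]
ROT      -> [-12, 0, 9]
DIV      -> [-12, 0]
ADD      -> [-12]
PUSH -8  -> [-12, -8]
OVER     -> [-12, -8, -12]
PUSH 2   -> [-12, -8, -12, 2]
SUB      -> [-12, -8, -14]
SWAP     -> [-12, -14, -8]
ADD      -> [-12, -22]
ROT  — needs 3 operands, stack has 2 → underflow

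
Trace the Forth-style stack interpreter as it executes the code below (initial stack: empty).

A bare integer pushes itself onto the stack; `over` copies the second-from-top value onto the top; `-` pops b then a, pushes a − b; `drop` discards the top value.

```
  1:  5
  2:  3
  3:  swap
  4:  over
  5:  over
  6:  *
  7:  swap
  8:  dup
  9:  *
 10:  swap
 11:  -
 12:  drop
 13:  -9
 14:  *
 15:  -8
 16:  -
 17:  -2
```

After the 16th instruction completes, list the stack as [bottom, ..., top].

[-19]

5    → 5
3    → 5 3
swap → 3 5
over → 3 5 3
over → 3 5 3 5
*    → 3 5 15
swap → 3 15 5
dup  → 3 15 5 5
*    → 3 15 25
swap → 3 25 15
-    → 3 10
drop → 3
-9   → 3 -9
*    → -27
-8   → -27 -8
-    → -19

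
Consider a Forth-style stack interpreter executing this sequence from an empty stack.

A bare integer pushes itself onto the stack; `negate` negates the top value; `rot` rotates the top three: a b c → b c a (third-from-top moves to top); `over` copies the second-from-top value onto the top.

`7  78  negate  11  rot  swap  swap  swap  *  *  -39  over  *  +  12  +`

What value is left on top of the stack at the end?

7      → 7
78     → 7 78
negate → 7 -78
11     → 7 -78 11
rot    → -78 11 7
swap   → -78 7 11
swap   → -78 11 7
swap   → -78 7 11
*      → -78 77
*      → -6006
-39    → -6006 -39
over   → -6006 -39 -6006
*      → -6006 234234
+      → 228228
12     → 228228 12
+      → 228240

228240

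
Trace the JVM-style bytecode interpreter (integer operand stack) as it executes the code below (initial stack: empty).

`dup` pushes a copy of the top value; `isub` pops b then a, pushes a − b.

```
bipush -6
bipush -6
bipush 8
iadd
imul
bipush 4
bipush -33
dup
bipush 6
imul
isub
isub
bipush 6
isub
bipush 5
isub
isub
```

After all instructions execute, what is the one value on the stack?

160

bipush -6  → -6
bipush -6  → -6 -6
bipush 8   → -6 -6 8
iadd       → -6 2
imul       → -12
bipush 4   → -12 4
bipush -33 → -12 4 -33
dup        → -12 4 -33 -33
bipush 6   → -12 4 -33 -33 6
imul       → -12 4 -33 -198
isub       → -12 4 165
isub       → -12 -161
bipush 6   → -12 -161 6
isub       → -12 -167
bipush 5   → -12 -167 5
isub       → -12 -172
isub       → 160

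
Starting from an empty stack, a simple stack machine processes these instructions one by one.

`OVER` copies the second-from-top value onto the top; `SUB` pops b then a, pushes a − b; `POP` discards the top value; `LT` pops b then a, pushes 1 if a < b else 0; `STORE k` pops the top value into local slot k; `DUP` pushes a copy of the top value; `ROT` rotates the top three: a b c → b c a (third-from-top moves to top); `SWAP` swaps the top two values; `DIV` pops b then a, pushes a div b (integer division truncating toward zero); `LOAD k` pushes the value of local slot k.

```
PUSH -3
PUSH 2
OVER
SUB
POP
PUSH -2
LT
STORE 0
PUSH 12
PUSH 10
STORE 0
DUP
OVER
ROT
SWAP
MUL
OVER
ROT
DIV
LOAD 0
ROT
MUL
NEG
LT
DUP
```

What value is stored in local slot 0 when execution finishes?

PUSH -3 → [-3]
PUSH 2  → [-3, 2]
OVER    → [-3, 2, -3]
SUB     → [-3, 5]
POP     → [-3]
PUSH -2 → [-3, -2]
LT      → [1]
STORE 0 → []
PUSH 12 → [12]
PUSH 10 → [12, 10]
STORE 0 → [12]
DUP     → [12, 12]
OVER    → [12, 12, 12]
ROT     → [12, 12, 12]
SWAP    → [12, 12, 12]
MUL     → [12, 144]
OVER    → [12, 144, 12]
ROT     → [144, 12, 12]
DIV     → [144, 1]
LOAD 0  → [144, 1, 10]
ROT     → [1, 10, 144]
MUL     → [1, 1440]
NEG     → [1, -1440]
LT      → [0]
DUP     → [0, 0]

10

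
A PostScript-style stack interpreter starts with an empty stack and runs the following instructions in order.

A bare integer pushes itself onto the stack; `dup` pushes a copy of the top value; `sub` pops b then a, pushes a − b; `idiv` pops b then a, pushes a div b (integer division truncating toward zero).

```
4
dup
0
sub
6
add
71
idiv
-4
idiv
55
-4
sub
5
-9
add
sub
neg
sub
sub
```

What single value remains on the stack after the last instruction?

4    -> 4
dup  -> 4 4
0    -> 4 4 0
sub  -> 4 4
6    -> 4 4 6
add  -> 4 10
71   -> 4 10 71
idiv -> 4 0
-4   -> 4 0 -4
idiv -> 4 0
55   -> 4 0 55
-4   -> 4 0 55 -4
sub  -> 4 0 59
5    -> 4 0 59 5
-9   -> 4 0 59 5 -9
add  -> 4 0 59 -4
sub  -> 4 0 63
neg  -> 4 0 -63
sub  -> 4 63
sub  -> -59

-59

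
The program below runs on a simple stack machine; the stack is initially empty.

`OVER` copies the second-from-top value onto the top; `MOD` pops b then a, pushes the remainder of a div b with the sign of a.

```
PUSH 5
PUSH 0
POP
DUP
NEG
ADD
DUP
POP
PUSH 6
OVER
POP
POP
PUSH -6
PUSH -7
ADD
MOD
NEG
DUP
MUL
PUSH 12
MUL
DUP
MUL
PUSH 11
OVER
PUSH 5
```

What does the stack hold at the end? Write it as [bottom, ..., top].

PUSH 5  -> [5]
PUSH 0  -> [5, 0]
POP     -> [5]
DUP     -> [5, 5]
NEG     -> [5, -5]
ADD     -> [0]
DUP     -> [0, 0]
POP     -> [0]
PUSH 6  -> [0, 6]
OVER    -> [0, 6, 0]
POP     -> [0, 6]
POP     -> [0]
PUSH -6 -> [0, -6]
PUSH -7 -> [0, -6, -7]
ADD     -> [0, -13]
MOD     -> [0]
NEG     -> [0]
DUP     -> [0, 0]
MUL     -> [0]
PUSH 12 -> [0, 12]
MUL     -> [0]
DUP     -> [0, 0]
MUL     -> [0]
PUSH 11 -> [0, 11]
OVER    -> [0, 11, 0]
PUSH 5  -> [0, 11, 0, 5]

[0, 11, 0, 5]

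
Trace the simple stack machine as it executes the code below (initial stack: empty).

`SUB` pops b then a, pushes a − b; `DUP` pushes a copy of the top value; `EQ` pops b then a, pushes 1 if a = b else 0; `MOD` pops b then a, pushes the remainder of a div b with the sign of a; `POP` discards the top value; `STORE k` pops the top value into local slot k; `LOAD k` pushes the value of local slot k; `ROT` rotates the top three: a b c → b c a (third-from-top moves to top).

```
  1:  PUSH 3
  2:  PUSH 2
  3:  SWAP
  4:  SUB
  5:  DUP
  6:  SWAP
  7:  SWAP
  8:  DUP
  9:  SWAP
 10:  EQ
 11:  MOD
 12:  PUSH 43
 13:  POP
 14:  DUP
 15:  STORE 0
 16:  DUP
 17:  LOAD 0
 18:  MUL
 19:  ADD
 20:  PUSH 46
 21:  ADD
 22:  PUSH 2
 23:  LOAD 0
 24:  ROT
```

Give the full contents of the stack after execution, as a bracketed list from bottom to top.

[2, 0, 46]

PUSH 3   3
PUSH 2   3 2
SWAP     2 3
SUB      -1
DUP      -1 -1
SWAP     -1 -1
SWAP     -1 -1
DUP      -1 -1 -1
SWAP     -1 -1 -1
EQ       -1 1
MOD      0
PUSH 43  0 43
POP      0
DUP      0 0
STORE 0  0
DUP      0 0
LOAD 0   0 0 0
MUL      0 0
ADD      0
PUSH 46  0 46
ADD      46
PUSH 2   46 2
LOAD 0   46 2 0
ROT      2 0 46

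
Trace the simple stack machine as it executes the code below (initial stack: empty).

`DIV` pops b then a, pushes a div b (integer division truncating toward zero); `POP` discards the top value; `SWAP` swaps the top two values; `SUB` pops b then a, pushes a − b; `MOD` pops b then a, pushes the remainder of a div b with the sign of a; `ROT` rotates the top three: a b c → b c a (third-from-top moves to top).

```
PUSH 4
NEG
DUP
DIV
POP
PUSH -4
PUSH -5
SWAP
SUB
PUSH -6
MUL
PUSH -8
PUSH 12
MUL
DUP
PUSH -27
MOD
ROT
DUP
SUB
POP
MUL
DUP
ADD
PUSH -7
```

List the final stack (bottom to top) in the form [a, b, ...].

PUSH 4   → [4]
NEG      → [-4]
DUP      → [-4, -4]
DIV      → [1]
POP      → []
PUSH -4  → [-4]
PUSH -5  → [-4, -5]
SWAP     → [-5, -4]
SUB      → [-1]
PUSH -6  → [-1, -6]
MUL      → [6]
PUSH -8  → [6, -8]
PUSH 12  → [6, -8, 12]
MUL      → [6, -96]
DUP      → [6, -96, -96]
PUSH -27 → [6, -96, -96, -27]
MOD      → [6, -96, -15]
ROT      → [-96, -15, 6]
DUP      → [-96, -15, 6, 6]
SUB      → [-96, -15, 0]
POP      → [-96, -15]
MUL      → [1440]
DUP      → [1440, 1440]
ADD      → [2880]
PUSH -7  → [2880, -7]

[2880, -7]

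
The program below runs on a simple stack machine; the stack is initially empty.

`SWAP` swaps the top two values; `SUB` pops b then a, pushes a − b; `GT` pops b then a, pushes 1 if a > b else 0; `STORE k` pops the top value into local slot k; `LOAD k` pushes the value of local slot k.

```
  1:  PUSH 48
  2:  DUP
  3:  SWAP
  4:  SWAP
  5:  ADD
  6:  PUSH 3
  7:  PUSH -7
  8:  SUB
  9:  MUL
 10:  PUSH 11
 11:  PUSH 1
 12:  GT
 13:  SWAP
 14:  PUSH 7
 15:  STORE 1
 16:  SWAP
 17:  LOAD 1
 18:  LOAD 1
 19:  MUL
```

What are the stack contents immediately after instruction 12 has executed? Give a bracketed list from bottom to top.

PUSH 48 → 48
DUP     → 48 48
SWAP    → 48 48
SWAP    → 48 48
ADD     → 96
PUSH 3  → 96 3
PUSH -7 → 96 3 -7
SUB     → 96 10
MUL     → 960
PUSH 11 → 960 11
PUSH 1  → 960 11 1
GT      → 960 1

[960, 1]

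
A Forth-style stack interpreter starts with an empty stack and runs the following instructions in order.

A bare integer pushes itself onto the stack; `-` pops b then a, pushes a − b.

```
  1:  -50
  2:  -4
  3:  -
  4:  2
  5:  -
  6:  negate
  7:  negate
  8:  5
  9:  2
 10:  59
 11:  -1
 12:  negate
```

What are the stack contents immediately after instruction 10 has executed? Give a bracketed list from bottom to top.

-50    : [-50]
-4     : [-50, -4]
-      : [-46]
2      : [-46, 2]
-      : [-48]
negate : [48]
negate : [-48]
5      : [-48, 5]
2      : [-48, 5, 2]
59     : [-48, 5, 2, 59]

[-48, 5, 2, 59]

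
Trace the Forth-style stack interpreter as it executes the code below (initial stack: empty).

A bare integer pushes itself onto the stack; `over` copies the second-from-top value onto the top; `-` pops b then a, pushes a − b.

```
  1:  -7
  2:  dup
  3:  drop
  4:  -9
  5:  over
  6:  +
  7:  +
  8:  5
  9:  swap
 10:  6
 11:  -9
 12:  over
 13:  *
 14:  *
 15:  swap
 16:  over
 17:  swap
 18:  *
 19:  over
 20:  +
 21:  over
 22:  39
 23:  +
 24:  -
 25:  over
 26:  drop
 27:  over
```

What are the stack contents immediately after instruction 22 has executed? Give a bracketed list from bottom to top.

-7   -> -7
dup  -> -7 -7
drop -> -7
-9   -> -7 -9
over -> -7 -9 -7
+    -> -7 -16
+    -> -23
5    -> -23 5
swap -> 5 -23
6    -> 5 -23 6
-9   -> 5 -23 6 -9
over -> 5 -23 6 -9 6
*    -> 5 -23 6 -54
*    -> 5 -23 -324
swap -> 5 -324 -23
over -> 5 -324 -23 -324
swap -> 5 -324 -324 -23
*    -> 5 -324 7452
over -> 5 -324 7452 -324
+    -> 5 -324 7128
over -> 5 -324 7128 -324
39   -> 5 -324 7128 -324 39

[5, -324, 7128, -324, 39]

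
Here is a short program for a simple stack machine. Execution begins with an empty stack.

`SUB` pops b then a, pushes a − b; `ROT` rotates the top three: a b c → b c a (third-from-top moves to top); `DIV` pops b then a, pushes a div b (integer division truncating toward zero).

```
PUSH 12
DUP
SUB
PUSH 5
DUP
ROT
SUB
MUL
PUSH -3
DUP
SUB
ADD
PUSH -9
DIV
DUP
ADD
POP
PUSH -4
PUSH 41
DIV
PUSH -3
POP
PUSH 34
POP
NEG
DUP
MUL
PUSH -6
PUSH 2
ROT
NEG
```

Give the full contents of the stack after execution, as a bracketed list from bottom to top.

[-6, 2, 0]

PUSH 12 -> [12]
DUP     -> [12, 12]
SUB     -> [0]
PUSH 5  -> [0, 5]
DUP     -> [0, 5, 5]
ROT     -> [5, 5, 0]
SUB     -> [5, 5]
MUL     -> [25]
PUSH -3 -> [25, -3]
DUP     -> [25, -3, -3]
SUB     -> [25, 0]
ADD     -> [25]
PUSH -9 -> [25, -9]
DIV     -> [-2]
DUP     -> [-2, -2]
ADD     -> [-4]
POP     -> []
PUSH -4 -> [-4]
PUSH 41 -> [-4, 41]
DIV     -> [0]
PUSH -3 -> [0, -3]
POP     -> [0]
PUSH 34 -> [0, 34]
POP     -> [0]
NEG     -> [0]
DUP     -> [0, 0]
MUL     -> [0]
PUSH -6 -> [0, -6]
PUSH 2  -> [0, -6, 2]
ROT     -> [-6, 2, 0]
NEG     -> [-6, 2, 0]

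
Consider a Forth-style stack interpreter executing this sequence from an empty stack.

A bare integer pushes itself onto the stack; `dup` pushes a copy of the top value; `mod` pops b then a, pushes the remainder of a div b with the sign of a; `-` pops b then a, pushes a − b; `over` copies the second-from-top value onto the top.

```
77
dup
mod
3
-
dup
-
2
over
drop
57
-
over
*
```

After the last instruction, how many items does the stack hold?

77   -> 77
dup  -> 77 77
mod  -> 0
3    -> 0 3
-    -> -3
dup  -> -3 -3
-    -> 0
2    -> 0 2
over -> 0 2 0
drop -> 0 2
57   -> 0 2 57
-    -> 0 -55
over -> 0 -55 0
*    -> 0 0

2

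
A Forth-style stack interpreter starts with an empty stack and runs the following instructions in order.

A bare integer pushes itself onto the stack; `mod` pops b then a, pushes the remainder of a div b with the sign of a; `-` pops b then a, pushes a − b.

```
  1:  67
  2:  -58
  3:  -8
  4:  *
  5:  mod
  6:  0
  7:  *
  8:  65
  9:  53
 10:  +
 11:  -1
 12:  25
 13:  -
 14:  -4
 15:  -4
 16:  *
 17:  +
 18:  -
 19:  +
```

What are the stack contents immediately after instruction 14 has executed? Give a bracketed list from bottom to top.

[0, 118, -26, -4]

67  -> 67
-58 -> 67 -58
-8  -> 67 -58 -8
*   -> 67 464
mod -> 67
0   -> 67 0
*   -> 0
65  -> 0 65
53  -> 0 65 53
+   -> 0 118
-1  -> 0 118 -1
25  -> 0 118 -1 25
-   -> 0 118 -26
-4  -> 0 118 -26 -4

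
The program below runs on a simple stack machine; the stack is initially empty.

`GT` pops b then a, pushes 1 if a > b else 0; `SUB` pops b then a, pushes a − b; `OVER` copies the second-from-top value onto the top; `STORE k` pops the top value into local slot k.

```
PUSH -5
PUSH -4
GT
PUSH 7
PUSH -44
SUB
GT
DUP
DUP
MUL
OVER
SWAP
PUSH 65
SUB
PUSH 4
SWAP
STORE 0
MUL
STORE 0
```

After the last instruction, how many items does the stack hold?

1

PUSH -5  → [-5]
PUSH -4  → [-5, -4]
GT       → [0]
PUSH 7   → [0, 7]
PUSH -44 → [0, 7, -44]
SUB      → [0, 51]
GT       → [0]
DUP      → [0, 0]
DUP      → [0, 0, 0]
MUL      → [0, 0]
OVER     → [0, 0, 0]
SWAP     → [0, 0, 0]
PUSH 65  → [0, 0, 0, 65]
SUB      → [0, 0, -65]
PUSH 4   → [0, 0, -65, 4]
SWAP     → [0, 0, 4, -65]
STORE 0  → [0, 0, 4]
MUL      → [0, 0]
STORE 0  → [0]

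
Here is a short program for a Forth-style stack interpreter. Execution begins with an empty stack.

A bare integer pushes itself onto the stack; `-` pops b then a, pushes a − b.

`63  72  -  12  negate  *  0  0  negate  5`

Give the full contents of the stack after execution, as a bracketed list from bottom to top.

63     -> 63
72     -> 63 72
-      -> -9
12     -> -9 12
negate -> -9 -12
*      -> 108
0      -> 108 0
0      -> 108 0 0
negate -> 108 0 0
5      -> 108 0 0 5

[108, 0, 0, 5]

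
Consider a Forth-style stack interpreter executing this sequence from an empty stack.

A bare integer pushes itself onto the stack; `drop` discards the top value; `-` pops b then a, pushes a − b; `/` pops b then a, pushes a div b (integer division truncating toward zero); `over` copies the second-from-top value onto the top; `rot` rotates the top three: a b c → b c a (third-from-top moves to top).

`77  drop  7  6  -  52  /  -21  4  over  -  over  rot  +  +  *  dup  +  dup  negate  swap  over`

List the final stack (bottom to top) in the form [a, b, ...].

[0, 0, 0]

77     -> [77]
drop   -> []
7      -> [7]
6      -> [7, 6]
-      -> [1]
52     -> [1, 52]
/      -> [0]
-21    -> [0, -21]
4      -> [0, -21, 4]
over   -> [0, -21, 4, -21]
-      -> [0, -21, 25]
over   -> [0, -21, 25, -21]
rot    -> [0, 25, -21, -21]
+      -> [0, 25, -42]
+      -> [0, -17]
*      -> [0]
dup    -> [0, 0]
+      -> [0]
dup    -> [0, 0]
negate -> [0, 0]
swap   -> [0, 0]
over   -> [0, 0, 0]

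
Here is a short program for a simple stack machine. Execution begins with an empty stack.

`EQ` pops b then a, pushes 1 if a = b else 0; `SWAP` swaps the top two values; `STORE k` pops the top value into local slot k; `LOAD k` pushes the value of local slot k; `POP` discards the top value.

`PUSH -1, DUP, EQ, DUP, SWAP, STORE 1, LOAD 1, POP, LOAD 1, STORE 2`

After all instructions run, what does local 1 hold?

PUSH -1  -1
DUP      -1 -1
EQ       1
DUP      1 1
SWAP     1 1
STORE 1  1
LOAD 1   1 1
POP      1
LOAD 1   1 1
STORE 2  1

1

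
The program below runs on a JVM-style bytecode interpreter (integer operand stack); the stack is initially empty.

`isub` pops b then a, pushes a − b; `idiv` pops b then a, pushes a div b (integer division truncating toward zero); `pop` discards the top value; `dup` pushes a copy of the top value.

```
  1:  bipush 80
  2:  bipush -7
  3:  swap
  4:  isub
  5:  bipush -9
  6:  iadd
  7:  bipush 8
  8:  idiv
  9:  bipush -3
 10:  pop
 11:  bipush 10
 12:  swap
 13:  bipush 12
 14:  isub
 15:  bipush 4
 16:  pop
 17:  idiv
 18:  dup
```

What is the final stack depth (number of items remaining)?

2

bipush 80 : [80]
bipush -7 : [80, -7]
swap      : [-7, 80]
isub      : [-87]
bipush -9 : [-87, -9]
iadd      : [-96]
bipush 8  : [-96, 8]
idiv      : [-12]
bipush -3 : [-12, -3]
pop       : [-12]
bipush 10 : [-12, 10]
swap      : [10, -12]
bipush 12 : [10, -12, 12]
isub      : [10, -24]
bipush 4  : [10, -24, 4]
pop       : [10, -24]
idiv      : [0]
dup       : [0, 0]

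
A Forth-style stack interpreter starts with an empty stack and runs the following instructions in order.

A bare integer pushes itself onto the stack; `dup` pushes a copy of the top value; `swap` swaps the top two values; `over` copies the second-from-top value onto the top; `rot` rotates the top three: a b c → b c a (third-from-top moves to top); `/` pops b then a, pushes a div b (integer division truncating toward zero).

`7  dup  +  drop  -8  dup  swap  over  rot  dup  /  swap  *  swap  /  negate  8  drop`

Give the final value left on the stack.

7      : 7
dup    : 7 7
+      : 14
drop   : (empty)
-8     : -8
dup    : -8 -8
swap   : -8 -8
over   : -8 -8 -8
rot    : -8 -8 -8
dup    : -8 -8 -8 -8
/      : -8 -8 1
swap   : -8 1 -8
*      : -8 -8
swap   : -8 -8
/      : 1
negate : -1
8      : -1 8
drop   : -1

-1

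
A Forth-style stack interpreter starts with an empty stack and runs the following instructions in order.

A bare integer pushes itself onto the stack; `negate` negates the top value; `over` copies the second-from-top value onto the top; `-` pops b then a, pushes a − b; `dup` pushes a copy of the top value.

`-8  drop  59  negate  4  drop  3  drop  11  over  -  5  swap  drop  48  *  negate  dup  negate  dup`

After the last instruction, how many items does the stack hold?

-8     → -8
drop   → (empty)
59     → 59
negate → -59
4      → -59 4
drop   → -59
3      → -59 3
drop   → -59
11     → -59 11
over   → -59 11 -59
-      → -59 70
5      → -59 70 5
swap   → -59 5 70
drop   → -59 5
48     → -59 5 48
*      → -59 240
negate → -59 -240
dup    → -59 -240 -240
negate → -59 -240 240
dup    → -59 -240 240 240

4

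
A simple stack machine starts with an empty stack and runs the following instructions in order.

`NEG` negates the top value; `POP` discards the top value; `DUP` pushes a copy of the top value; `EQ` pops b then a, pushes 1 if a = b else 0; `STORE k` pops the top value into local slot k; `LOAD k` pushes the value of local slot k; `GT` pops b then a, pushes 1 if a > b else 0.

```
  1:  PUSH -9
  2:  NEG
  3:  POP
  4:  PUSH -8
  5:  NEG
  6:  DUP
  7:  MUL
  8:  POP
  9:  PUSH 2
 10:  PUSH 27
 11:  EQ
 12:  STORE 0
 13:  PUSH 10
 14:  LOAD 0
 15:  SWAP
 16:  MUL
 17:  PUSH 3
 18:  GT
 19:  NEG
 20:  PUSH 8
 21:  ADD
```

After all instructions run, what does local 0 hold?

0

PUSH -9 -> -9
NEG     -> 9
POP     -> (empty)
PUSH -8 -> -8
NEG     -> 8
DUP     -> 8 8
MUL     -> 64
POP     -> (empty)
PUSH 2  -> 2
PUSH 27 -> 2 27
EQ      -> 0
STORE 0 -> (empty)
PUSH 10 -> 10
LOAD 0  -> 10 0
SWAP    -> 0 10
MUL     -> 0
PUSH 3  -> 0 3
GT      -> 0
NEG     -> 0
PUSH 8  -> 0 8
ADD     -> 8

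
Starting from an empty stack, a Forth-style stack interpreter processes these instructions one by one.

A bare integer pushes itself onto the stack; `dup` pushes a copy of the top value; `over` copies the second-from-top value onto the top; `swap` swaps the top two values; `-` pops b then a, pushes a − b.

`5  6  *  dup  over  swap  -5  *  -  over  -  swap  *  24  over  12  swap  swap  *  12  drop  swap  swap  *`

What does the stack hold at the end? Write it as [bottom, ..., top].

[4500, 1296000]

5    → [5]
6    → [5, 6]
*    → [30]
dup  → [30, 30]
over → [30, 30, 30]
swap → [30, 30, 30]
-5   → [30, 30, 30, -5]
*    → [30, 30, -150]
-    → [30, 180]
over → [30, 180, 30]
-    → [30, 150]
swap → [150, 30]
*    → [4500]
24   → [4500, 24]
over → [4500, 24, 4500]
12   → [4500, 24, 4500, 12]
swap → [4500, 24, 12, 4500]
swap → [4500, 24, 4500, 12]
*    → [4500, 24, 54000]
12   → [4500, 24, 54000, 12]
drop → [4500, 24, 54000]
swap → [4500, 54000, 24]
swap → [4500, 24, 54000]
*    → [4500, 1296000]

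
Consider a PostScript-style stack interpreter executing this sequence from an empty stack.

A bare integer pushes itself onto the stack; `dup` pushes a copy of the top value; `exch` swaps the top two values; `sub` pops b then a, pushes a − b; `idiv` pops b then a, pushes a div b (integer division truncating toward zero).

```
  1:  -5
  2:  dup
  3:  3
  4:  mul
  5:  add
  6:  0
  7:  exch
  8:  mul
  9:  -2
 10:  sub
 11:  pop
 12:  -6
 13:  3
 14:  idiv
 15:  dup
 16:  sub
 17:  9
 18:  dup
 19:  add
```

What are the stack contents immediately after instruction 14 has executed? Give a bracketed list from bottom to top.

[-2]

-5   : -5
dup  : -5 -5
3    : -5 -5 3
mul  : -5 -15
add  : -20
0    : -20 0
exch : 0 -20
mul  : 0
-2   : 0 -2
sub  : 2
pop  : (empty)
-6   : -6
3    : -6 3
idiv : -2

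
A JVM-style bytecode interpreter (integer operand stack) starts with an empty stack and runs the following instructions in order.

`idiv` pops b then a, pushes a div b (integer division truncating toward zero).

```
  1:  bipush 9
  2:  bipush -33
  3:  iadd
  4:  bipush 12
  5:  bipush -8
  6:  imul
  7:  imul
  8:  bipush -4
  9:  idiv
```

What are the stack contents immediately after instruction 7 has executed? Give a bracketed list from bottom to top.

[2304]

bipush 9   : [9]
bipush -33 : [9, -33]
iadd       : [-24]
bipush 12  : [-24, 12]
bipush -8  : [-24, 12, -8]
imul       : [-24, -96]
imul       : [2304]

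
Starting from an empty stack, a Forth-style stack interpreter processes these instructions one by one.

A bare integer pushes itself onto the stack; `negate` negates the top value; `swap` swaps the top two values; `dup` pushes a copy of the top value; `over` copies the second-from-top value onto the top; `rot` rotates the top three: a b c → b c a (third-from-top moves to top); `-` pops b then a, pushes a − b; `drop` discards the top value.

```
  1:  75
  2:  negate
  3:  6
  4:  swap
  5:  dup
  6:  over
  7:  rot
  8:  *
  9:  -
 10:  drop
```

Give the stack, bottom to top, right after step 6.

[6, -75, -75, -75]

75     : 75
negate : -75
6      : -75 6
swap   : 6 -75
dup    : 6 -75 -75
over   : 6 -75 -75 -75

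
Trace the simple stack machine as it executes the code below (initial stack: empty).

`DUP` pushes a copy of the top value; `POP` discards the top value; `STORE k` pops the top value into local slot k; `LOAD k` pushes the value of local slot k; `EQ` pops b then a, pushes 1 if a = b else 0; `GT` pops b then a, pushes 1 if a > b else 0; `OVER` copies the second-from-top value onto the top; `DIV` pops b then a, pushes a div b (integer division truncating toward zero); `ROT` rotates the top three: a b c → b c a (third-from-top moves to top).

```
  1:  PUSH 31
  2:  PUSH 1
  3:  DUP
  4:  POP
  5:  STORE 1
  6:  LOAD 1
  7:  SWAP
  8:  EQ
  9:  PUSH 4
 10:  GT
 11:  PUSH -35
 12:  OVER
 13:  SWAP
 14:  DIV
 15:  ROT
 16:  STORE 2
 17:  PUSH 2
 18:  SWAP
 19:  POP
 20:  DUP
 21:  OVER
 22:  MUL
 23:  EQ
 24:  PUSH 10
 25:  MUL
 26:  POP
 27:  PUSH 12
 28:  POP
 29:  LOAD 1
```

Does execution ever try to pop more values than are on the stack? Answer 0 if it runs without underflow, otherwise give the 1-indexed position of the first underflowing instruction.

PUSH 31  → [31]
PUSH 1   → [31, 1]
DUP      → [31, 1, 1]
POP      → [31, 1]
STORE 1  → [31]
LOAD 1   → [31, 1]
SWAP     → [1, 31]
EQ       → [0]
PUSH 4   → [0, 4]
GT       → [0]
PUSH -35 → [0, -35]
OVER     → [0, -35, 0]
SWAP     → [0, 0, -35]
DIV      → [0, 0]
ROT  — needs 3 operands, stack has 2 → underflow

15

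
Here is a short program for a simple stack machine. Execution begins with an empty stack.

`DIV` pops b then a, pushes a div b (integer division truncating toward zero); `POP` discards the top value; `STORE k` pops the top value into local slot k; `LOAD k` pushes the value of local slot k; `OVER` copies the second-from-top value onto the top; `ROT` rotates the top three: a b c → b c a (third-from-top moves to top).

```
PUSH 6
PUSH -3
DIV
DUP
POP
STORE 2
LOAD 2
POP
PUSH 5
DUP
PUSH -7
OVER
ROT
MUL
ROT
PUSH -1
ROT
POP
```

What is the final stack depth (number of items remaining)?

PUSH 6  → [6]
PUSH -3 → [6, -3]
DIV     → [-2]
DUP     → [-2, -2]
POP     → [-2]
STORE 2 → []
LOAD 2  → [-2]
POP     → []
PUSH 5  → [5]
DUP     → [5, 5]
PUSH -7 → [5, 5, -7]
OVER    → [5, 5, -7, 5]
ROT     → [5, -7, 5, 5]
MUL     → [5, -7, 25]
ROT     → [-7, 25, 5]
PUSH -1 → [-7, 25, 5, -1]
ROT     → [-7, 5, -1, 25]
POP     → [-7, 5, -1]

3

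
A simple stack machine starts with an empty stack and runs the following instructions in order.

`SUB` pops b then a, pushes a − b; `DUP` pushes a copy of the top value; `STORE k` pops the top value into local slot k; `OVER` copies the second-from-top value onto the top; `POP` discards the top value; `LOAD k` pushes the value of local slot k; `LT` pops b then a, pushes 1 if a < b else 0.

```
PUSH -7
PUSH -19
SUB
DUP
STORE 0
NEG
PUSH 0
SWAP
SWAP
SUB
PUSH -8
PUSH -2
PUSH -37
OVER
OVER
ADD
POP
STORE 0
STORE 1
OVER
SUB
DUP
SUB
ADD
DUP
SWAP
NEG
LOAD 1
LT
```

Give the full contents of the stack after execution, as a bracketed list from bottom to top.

[-12, 0]

PUSH -7  : [-7]
PUSH -19 : [-7, -19]
SUB      : [12]
DUP      : [12, 12]
STORE 0  : [12]
NEG      : [-12]
PUSH 0   : [-12, 0]
SWAP     : [0, -12]
SWAP     : [-12, 0]
SUB      : [-12]
PUSH -8  : [-12, -8]
PUSH -2  : [-12, -8, -2]
PUSH -37 : [-12, -8, -2, -37]
OVER     : [-12, -8, -2, -37, -2]
OVER     : [-12, -8, -2, -37, -2, -37]
ADD      : [-12, -8, -2, -37, -39]
POP      : [-12, -8, -2, -37]
STORE 0  : [-12, -8, -2]
STORE 1  : [-12, -8]
OVER     : [-12, -8, -12]
SUB      : [-12, 4]
DUP      : [-12, 4, 4]
SUB      : [-12, 0]
ADD      : [-12]
DUP      : [-12, -12]
SWAP     : [-12, -12]
NEG      : [-12, 12]
LOAD 1   : [-12, 12, -2]
LT       : [-12, 0]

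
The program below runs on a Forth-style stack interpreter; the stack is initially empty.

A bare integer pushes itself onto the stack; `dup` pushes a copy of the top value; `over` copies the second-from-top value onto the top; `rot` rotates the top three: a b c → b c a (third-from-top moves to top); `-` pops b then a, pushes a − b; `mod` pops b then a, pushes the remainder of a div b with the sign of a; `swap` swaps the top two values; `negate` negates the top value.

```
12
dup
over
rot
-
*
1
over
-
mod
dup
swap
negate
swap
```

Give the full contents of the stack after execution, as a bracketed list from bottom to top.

12     : 12
dup    : 12 12
over   : 12 12 12
rot    : 12 12 12
-      : 12 0
*      : 0
1      : 0 1
over   : 0 1 0
-      : 0 1
mod    : 0
dup    : 0 0
swap   : 0 0
negate : 0 0
swap   : 0 0

[0, 0]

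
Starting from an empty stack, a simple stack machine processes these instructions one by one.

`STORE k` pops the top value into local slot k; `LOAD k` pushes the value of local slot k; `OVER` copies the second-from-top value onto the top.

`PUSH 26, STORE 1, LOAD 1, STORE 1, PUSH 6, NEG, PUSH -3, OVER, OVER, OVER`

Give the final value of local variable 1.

PUSH 26 : [26]
STORE 1 : []
LOAD 1  : [26]
STORE 1 : []
PUSH 6  : [6]
NEG     : [-6]
PUSH -3 : [-6, -3]
OVER    : [-6, -3, -6]
OVER    : [-6, -3, -6, -3]
OVER    : [-6, -3, -6, -3, -6]

26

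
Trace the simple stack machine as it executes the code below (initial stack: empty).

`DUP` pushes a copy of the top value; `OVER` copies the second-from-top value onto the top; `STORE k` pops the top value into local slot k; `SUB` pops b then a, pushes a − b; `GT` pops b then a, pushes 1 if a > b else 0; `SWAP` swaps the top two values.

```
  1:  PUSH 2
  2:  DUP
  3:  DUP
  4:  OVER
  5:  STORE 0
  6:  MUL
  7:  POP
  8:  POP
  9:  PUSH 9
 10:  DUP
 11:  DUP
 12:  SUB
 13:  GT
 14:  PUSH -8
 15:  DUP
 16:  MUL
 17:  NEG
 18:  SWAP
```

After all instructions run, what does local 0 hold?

PUSH 2  : 2
DUP     : 2 2
DUP     : 2 2 2
OVER    : 2 2 2 2
STORE 0 : 2 2 2
MUL     : 2 4
POP     : 2
POP     : (empty)
PUSH 9  : 9
DUP     : 9 9
DUP     : 9 9 9
SUB     : 9 0
GT      : 1
PUSH -8 : 1 -8
DUP     : 1 -8 -8
MUL     : 1 64
NEG     : 1 -64
SWAP    : -64 1

2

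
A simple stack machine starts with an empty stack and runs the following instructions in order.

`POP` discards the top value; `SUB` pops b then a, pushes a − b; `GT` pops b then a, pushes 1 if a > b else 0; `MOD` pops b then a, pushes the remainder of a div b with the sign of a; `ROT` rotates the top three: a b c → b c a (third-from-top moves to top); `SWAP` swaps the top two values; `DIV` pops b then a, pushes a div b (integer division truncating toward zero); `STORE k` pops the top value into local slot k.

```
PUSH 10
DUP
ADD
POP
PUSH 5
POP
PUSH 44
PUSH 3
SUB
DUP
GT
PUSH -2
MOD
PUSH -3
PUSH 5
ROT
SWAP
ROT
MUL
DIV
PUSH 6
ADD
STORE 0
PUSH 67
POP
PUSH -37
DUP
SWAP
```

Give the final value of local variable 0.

6

PUSH 10  -> [10]
DUP      -> [10, 10]
ADD      -> [20]
POP      -> []
PUSH 5   -> [5]
POP      -> []
PUSH 44  -> [44]
PUSH 3   -> [44, 3]
SUB      -> [41]
DUP      -> [41, 41]
GT       -> [0]
PUSH -2  -> [0, -2]
MOD      -> [0]
PUSH -3  -> [0, -3]
PUSH 5   -> [0, -3, 5]
ROT      -> [-3, 5, 0]
SWAP     -> [-3, 0, 5]
ROT      -> [0, 5, -3]
MUL      -> [0, -15]
DIV      -> [0]
PUSH 6   -> [0, 6]
ADD      -> [6]
STORE 0  -> []
PUSH 67  -> [67]
POP      -> []
PUSH -37 -> [-37]
DUP      -> [-37, -37]
SWAP     -> [-37, -37]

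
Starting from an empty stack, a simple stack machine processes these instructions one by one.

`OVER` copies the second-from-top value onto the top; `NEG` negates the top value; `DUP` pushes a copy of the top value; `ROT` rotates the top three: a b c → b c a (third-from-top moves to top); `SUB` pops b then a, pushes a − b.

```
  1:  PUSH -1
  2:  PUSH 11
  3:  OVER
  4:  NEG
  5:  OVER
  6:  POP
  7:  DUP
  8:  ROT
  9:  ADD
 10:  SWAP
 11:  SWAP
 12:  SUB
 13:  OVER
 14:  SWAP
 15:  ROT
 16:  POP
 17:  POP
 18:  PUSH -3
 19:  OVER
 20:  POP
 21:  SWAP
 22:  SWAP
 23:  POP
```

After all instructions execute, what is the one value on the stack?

-1

PUSH -1 → [-1]
PUSH 11 → [-1, 11]
OVER    → [-1, 11, -1]
NEG     → [-1, 11, 1]
OVER    → [-1, 11, 1, 11]
POP     → [-1, 11, 1]
DUP     → [-1, 11, 1, 1]
ROT     → [-1, 1, 1, 11]
ADD     → [-1, 1, 12]
SWAP    → [-1, 12, 1]
SWAP    → [-1, 1, 12]
SUB     → [-1, -11]
OVER    → [-1, -11, -1]
SWAP    → [-1, -1, -11]
ROT     → [-1, -11, -1]
POP     → [-1, -11]
POP     → [-1]
PUSH -3 → [-1, -3]
OVER    → [-1, -3, -1]
POP     → [-1, -3]
SWAP    → [-3, -1]
SWAP    → [-1, -3]
POP     → [-1]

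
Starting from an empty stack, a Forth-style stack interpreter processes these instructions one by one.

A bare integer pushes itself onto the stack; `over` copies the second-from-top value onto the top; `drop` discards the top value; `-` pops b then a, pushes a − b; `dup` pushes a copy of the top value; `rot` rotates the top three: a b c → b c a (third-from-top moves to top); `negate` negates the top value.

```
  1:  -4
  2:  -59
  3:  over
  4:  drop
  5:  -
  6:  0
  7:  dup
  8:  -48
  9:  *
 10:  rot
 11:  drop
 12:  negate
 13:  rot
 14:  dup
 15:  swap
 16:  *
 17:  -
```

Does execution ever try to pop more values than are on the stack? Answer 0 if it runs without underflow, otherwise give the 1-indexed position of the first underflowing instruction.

-4     -> -4
-59    -> -4 -59
over   -> -4 -59 -4
drop   -> -4 -59
-      -> 55
0      -> 55 0
dup    -> 55 0 0
-48    -> 55 0 0 -48
*      -> 55 0 0
rot    -> 0 0 55
drop   -> 0 0
negate -> 0 0
rot  — needs 3 operands, stack has 2 → underflow

13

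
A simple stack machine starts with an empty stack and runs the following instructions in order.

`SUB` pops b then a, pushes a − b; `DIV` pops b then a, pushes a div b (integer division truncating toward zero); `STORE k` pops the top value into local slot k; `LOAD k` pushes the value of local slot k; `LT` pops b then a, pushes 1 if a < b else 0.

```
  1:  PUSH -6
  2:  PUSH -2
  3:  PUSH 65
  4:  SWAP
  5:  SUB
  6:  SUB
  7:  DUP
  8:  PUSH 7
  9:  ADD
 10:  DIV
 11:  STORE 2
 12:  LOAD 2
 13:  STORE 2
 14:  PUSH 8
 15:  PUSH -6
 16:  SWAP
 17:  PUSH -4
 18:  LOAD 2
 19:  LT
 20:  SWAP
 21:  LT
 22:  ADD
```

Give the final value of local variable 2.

1

PUSH -6 → [-6]
PUSH -2 → [-6, -2]
PUSH 65 → [-6, -2, 65]
SWAP    → [-6, 65, -2]
SUB     → [-6, 67]
SUB     → [-73]
DUP     → [-73, -73]
PUSH 7  → [-73, -73, 7]
ADD     → [-73, -66]
DIV     → [1]
STORE 2 → []
LOAD 2  → [1]
STORE 2 → []
PUSH 8  → [8]
PUSH -6 → [8, -6]
SWAP    → [-6, 8]
PUSH -4 → [-6, 8, -4]
LOAD 2  → [-6, 8, -4, 1]
LT      → [-6, 8, 1]
SWAP    → [-6, 1, 8]
LT      → [-6, 1]
ADD     → [-5]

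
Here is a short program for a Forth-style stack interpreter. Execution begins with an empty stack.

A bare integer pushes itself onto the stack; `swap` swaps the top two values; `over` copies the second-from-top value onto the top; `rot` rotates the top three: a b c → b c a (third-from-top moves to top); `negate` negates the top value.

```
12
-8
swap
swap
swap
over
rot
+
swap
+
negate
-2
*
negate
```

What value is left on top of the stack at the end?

8

12     : [12]
-8     : [12, -8]
swap   : [-8, 12]
swap   : [12, -8]
swap   : [-8, 12]
over   : [-8, 12, -8]
rot    : [12, -8, -8]
+      : [12, -16]
swap   : [-16, 12]
+      : [-4]
negate : [4]
-2     : [4, -2]
*      : [-8]
negate : [8]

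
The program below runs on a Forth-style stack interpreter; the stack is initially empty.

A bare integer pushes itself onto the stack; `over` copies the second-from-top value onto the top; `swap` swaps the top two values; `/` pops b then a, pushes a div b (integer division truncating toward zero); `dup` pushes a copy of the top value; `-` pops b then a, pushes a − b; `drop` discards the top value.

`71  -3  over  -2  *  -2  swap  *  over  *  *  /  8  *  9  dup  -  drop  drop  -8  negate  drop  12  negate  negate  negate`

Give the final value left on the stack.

71      71
-3      71 -3
over    71 -3 71
-2      71 -3 71 -2
*       71 -3 -142
-2      71 -3 -142 -2
swap    71 -3 -2 -142
*       71 -3 284
over    71 -3 284 -3
*       71 -3 -852
*       71 2556
/       0
8       0 8
*       0
9       0 9
dup     0 9 9
-       0 0
drop    0
drop    (empty)
-8      -8
negate  8
drop    (empty)
12      12
negate  -12
negate  12
negate  -12

-12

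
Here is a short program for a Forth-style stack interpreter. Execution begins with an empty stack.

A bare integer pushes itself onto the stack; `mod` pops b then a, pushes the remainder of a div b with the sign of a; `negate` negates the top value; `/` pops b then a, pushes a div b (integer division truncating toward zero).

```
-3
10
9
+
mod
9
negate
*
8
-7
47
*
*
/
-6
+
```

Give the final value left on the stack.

-6

-3     -> -3
10     -> -3 10
9      -> -3 10 9
+      -> -3 19
mod    -> -3
9      -> -3 9
negate -> -3 -9
*      -> 27
8      -> 27 8
-7     -> 27 8 -7
47     -> 27 8 -7 47
*      -> 27 8 -329
*      -> 27 -2632
/      -> 0
-6     -> 0 -6
+      -> -6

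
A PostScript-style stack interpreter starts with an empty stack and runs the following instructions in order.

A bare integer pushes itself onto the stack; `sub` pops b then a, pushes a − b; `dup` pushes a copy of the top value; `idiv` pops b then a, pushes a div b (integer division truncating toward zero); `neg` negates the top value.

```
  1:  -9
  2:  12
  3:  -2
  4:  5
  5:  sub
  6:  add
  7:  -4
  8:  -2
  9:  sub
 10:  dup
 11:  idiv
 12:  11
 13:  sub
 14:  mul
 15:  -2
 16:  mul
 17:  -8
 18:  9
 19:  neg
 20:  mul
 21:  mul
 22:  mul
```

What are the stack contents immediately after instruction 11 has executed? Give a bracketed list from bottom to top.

[-9, 5, 1]

-9    [-9]
12    [-9, 12]
-2    [-9, 12, -2]
5     [-9, 12, -2, 5]
sub   [-9, 12, -7]
add   [-9, 5]
-4    [-9, 5, -4]
-2    [-9, 5, -4, -2]
sub   [-9, 5, -2]
dup   [-9, 5, -2, -2]
idiv  [-9, 5, 1]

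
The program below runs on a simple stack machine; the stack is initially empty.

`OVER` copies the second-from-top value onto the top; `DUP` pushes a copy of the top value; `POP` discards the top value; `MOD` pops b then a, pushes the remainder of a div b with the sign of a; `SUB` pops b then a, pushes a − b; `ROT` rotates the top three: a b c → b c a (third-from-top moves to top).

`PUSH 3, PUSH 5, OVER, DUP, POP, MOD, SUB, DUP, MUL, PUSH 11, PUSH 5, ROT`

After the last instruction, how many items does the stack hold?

3

PUSH 3  : [3]
PUSH 5  : [3, 5]
OVER    : [3, 5, 3]
DUP     : [3, 5, 3, 3]
POP     : [3, 5, 3]
MOD     : [3, 2]
SUB     : [1]
DUP     : [1, 1]
MUL     : [1]
PUSH 11 : [1, 11]
PUSH 5  : [1, 11, 5]
ROT     : [11, 5, 1]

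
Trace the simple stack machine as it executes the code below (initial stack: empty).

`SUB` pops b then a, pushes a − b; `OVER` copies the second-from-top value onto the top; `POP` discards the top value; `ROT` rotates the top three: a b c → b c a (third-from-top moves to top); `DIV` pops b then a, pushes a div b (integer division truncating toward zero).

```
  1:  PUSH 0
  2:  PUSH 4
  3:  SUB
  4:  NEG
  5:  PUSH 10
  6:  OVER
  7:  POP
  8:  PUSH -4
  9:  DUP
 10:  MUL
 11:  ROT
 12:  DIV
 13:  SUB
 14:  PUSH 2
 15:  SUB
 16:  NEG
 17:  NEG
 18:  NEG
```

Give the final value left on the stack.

PUSH 0  -> 0
PUSH 4  -> 0 4
SUB     -> -4
NEG     -> 4
PUSH 10 -> 4 10
OVER    -> 4 10 4
POP     -> 4 10
PUSH -4 -> 4 10 -4
DUP     -> 4 10 -4 -4
MUL     -> 4 10 16
ROT     -> 10 16 4
DIV     -> 10 4
SUB     -> 6
PUSH 2  -> 6 2
SUB     -> 4
NEG     -> -4
NEG     -> 4
NEG     -> -4

-4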